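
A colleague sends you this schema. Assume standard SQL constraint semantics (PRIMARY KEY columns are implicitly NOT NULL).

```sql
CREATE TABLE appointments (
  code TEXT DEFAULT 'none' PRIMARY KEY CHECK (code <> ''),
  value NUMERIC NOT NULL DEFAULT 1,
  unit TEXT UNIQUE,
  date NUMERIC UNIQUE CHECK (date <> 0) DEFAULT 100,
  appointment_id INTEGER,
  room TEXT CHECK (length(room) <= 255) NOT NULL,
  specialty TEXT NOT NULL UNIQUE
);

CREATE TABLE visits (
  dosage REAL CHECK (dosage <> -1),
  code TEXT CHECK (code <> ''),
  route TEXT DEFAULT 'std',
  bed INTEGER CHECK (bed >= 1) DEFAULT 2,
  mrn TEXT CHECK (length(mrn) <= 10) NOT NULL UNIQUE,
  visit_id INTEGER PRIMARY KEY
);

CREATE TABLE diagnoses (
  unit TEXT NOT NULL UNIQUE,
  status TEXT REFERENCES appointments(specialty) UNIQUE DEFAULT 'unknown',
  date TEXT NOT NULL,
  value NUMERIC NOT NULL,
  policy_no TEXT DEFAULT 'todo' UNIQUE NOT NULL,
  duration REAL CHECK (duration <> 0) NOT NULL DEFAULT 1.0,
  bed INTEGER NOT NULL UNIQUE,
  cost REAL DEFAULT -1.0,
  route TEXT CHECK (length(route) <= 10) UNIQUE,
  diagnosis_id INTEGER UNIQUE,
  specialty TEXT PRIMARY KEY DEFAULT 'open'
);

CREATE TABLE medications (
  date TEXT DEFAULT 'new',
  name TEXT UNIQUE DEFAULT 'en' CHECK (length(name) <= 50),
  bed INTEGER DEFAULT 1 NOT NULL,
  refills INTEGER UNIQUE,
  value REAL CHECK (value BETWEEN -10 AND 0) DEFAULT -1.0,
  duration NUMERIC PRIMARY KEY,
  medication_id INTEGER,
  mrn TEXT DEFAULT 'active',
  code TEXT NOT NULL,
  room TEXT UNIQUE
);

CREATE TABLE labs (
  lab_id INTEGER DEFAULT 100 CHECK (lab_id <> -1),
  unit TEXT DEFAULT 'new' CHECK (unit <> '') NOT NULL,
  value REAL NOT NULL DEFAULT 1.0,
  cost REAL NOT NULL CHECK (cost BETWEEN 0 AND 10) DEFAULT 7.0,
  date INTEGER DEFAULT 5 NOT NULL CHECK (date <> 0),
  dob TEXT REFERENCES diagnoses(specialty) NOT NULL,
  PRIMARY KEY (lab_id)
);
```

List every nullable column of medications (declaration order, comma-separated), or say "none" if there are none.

date, name, refills, value, medication_id, mrn, room

- date: DEFAULT only fills an omitted column; an explicit NULL is still allowed → nullable.
- name: CHECK does not forbid NULL (a CHECK constraint passes when its expression is NULL) → nullable.
- bed: declared NOT NULL → not nullable.
- refills: UNIQUE does not imply NOT NULL → nullable.
- value: CHECK does not forbid NULL (a CHECK constraint passes when its expression is NULL) → nullable.
- duration: part of the PRIMARY KEY, which implies NOT NULL → not nullable.
- medication_id: no NOT NULL constraint applies → nullable.
- mrn: DEFAULT only fills an omitted column; an explicit NULL is still allowed → nullable.
- code: declared NOT NULL → not nullable.
- room: UNIQUE does not imply NOT NULL → nullable.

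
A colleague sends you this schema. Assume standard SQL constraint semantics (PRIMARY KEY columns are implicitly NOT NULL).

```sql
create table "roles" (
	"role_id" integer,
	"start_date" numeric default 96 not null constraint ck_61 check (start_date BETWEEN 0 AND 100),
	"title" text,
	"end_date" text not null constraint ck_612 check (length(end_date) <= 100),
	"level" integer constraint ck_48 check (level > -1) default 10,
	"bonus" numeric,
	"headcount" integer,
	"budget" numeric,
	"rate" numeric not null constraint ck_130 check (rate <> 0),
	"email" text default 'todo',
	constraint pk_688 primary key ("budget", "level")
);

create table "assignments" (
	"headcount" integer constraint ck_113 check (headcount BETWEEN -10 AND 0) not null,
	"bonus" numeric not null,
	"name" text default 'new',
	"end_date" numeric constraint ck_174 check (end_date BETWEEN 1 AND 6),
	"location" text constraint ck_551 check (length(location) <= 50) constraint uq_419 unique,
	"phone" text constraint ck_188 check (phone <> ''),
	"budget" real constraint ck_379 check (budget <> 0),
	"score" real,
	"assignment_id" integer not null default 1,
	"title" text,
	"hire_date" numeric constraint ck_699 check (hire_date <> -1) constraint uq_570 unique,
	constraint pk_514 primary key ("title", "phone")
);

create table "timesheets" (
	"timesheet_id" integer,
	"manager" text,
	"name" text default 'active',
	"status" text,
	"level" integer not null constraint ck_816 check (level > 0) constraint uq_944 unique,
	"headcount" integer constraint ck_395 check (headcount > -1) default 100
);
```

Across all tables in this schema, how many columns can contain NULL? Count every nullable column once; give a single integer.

16

roles: 5 nullable (role_id, title, bonus, headcount, email — PK (budget, level) and explicit NOT NULL columns excluded).
assignments: 6 nullable (name, end_date, location, budget, score, hire_date — PK (title, phone) and explicit NOT NULL columns excluded).
timesheets: 5 nullable (timesheet_id, manager, name, status, headcount — PK none and explicit NOT NULL columns excluded).
Total: 5 + 6 + 5 = 16.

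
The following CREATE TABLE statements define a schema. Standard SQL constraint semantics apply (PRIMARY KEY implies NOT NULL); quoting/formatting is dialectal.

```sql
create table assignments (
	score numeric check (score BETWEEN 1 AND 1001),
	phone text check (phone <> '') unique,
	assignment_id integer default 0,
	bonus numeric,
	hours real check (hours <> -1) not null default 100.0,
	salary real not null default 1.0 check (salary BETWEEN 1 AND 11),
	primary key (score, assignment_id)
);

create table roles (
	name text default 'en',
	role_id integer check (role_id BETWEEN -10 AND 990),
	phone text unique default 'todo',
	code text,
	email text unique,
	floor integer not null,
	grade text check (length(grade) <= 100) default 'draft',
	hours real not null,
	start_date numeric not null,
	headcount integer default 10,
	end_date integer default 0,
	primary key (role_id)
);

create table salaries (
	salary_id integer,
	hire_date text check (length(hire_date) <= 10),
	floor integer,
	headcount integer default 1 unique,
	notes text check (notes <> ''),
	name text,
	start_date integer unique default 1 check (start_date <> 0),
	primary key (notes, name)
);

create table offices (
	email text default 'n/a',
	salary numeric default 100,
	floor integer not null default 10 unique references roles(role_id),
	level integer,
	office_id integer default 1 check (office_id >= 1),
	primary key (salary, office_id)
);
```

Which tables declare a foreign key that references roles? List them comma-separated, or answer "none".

offices

- offices.floor references roles(role_id).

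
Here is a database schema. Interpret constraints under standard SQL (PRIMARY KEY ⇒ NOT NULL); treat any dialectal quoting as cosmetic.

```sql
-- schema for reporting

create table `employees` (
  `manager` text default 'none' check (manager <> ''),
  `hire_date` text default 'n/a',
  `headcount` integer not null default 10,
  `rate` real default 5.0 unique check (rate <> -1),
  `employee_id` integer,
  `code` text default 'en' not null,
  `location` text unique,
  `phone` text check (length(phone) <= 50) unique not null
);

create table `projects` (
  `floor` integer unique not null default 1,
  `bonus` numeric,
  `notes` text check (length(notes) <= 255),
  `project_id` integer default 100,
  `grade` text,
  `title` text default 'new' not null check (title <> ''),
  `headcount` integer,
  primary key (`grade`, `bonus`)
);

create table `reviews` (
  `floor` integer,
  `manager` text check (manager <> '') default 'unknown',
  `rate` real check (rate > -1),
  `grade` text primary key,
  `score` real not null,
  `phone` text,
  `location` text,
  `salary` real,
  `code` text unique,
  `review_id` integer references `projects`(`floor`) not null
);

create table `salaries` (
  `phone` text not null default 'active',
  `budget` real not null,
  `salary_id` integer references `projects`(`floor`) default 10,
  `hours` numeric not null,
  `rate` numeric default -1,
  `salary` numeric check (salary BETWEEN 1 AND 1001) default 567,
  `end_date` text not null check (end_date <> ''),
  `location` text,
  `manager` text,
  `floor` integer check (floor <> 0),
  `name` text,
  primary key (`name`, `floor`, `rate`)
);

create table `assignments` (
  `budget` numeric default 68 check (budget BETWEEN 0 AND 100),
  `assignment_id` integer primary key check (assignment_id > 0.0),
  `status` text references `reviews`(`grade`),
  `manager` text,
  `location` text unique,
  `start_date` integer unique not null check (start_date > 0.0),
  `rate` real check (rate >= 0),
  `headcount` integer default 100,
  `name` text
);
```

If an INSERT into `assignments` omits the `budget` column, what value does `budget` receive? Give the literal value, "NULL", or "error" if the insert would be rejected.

68

budget has an explicit DEFAULT 68.
When the column is omitted from an INSERT, that default is used.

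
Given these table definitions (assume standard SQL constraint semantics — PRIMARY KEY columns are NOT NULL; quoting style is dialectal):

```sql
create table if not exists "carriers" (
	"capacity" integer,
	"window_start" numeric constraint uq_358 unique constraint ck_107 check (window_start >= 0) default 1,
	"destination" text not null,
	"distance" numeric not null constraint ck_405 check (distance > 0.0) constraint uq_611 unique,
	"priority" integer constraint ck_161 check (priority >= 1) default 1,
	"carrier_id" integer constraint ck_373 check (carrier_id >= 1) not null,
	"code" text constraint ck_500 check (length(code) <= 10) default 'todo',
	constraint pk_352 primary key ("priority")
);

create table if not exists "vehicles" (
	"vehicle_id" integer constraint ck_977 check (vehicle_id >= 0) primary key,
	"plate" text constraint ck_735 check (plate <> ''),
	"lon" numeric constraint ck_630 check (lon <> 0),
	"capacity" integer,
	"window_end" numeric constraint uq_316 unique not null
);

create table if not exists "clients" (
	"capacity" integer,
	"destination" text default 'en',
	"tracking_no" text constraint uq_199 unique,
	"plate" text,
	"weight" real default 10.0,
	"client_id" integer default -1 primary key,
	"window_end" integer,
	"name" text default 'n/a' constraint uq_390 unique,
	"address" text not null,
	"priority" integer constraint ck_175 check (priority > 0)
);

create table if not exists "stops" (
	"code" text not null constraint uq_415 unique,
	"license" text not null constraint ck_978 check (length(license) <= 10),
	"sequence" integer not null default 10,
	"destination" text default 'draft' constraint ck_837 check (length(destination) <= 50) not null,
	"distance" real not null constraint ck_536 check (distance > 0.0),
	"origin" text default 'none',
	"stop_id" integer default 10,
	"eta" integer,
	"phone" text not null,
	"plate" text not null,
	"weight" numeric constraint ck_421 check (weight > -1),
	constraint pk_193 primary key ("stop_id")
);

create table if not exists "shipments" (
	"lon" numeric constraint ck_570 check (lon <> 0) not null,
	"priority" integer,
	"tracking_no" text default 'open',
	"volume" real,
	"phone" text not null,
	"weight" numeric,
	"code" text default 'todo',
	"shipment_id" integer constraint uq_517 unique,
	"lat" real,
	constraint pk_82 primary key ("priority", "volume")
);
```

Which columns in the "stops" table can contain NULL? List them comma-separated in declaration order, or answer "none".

- code: declared NOT NULL → not nullable.
- license: declared NOT NULL → not nullable.
- sequence: declared NOT NULL → not nullable.
- destination: declared NOT NULL → not nullable.
- distance: declared NOT NULL → not nullable.
- origin: DEFAULT only fills an omitted column; an explicit NULL is still allowed → nullable.
- stop_id: part of the PRIMARY KEY, which implies NOT NULL → not nullable.
- eta: no NOT NULL constraint applies → nullable.
- phone: declared NOT NULL → not nullable.
- plate: declared NOT NULL → not nullable.
- weight: CHECK does not forbid NULL (a CHECK constraint passes when its expression is NULL) → nullable.

origin, eta, weight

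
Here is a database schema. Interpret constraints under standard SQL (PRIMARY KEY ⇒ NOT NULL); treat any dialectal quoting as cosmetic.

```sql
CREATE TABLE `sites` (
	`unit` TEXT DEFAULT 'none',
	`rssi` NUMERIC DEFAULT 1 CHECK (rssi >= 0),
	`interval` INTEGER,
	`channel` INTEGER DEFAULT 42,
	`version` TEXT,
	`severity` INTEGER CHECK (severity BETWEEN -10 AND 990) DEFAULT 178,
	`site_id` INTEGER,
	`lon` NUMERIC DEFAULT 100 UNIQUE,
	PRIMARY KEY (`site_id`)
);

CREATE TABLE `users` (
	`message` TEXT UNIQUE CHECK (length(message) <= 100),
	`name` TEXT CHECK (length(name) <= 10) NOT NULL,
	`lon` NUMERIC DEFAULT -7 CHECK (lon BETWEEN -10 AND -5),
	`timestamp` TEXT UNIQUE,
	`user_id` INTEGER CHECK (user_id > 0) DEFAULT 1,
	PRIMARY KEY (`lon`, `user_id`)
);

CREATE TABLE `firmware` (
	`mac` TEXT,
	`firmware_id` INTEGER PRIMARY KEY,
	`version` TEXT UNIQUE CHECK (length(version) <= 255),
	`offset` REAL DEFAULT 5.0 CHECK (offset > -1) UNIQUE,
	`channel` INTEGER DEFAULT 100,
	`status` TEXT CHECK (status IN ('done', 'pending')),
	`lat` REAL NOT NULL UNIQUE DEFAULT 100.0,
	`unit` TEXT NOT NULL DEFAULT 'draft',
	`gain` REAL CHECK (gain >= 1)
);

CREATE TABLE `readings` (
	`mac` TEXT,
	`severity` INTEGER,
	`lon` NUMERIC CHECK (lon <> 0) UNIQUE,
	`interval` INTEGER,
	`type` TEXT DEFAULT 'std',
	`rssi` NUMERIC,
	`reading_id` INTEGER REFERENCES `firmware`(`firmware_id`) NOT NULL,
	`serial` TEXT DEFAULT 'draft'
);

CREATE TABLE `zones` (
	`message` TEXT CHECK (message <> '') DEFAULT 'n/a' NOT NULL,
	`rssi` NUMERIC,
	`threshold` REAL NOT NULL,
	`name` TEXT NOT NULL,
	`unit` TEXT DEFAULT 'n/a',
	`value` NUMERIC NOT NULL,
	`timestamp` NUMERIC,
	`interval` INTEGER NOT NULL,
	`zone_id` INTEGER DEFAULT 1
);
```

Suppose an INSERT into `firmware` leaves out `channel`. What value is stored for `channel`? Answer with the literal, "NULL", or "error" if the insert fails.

channel has an explicit DEFAULT 100.
When the column is omitted from an INSERT, that default is used.

100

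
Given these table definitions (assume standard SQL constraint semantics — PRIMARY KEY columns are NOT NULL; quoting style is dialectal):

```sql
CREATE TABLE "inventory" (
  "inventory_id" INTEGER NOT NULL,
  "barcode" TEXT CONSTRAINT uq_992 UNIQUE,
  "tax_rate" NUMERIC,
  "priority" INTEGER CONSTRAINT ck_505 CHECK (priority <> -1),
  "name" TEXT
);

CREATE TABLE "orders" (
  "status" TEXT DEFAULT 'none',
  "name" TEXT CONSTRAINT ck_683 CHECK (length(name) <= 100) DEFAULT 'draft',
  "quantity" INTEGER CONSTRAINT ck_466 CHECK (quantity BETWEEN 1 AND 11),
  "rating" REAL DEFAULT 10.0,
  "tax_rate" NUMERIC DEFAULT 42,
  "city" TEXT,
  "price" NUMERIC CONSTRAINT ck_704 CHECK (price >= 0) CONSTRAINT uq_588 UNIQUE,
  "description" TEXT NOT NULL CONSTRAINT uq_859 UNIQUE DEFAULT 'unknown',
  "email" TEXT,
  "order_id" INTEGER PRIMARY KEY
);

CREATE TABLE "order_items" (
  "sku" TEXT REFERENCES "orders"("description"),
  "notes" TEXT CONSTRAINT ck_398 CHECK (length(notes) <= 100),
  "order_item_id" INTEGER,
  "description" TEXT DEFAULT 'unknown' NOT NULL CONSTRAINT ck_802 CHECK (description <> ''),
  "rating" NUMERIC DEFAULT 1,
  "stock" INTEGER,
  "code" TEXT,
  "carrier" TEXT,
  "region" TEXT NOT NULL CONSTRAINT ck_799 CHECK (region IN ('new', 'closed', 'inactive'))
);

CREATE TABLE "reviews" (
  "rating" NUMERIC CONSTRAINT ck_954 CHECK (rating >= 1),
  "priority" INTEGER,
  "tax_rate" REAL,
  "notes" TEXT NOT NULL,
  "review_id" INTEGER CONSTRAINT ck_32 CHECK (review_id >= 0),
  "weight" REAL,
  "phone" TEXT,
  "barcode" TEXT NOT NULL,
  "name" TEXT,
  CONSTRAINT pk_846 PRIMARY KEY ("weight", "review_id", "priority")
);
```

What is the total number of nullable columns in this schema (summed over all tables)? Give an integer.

23

inventory: 4 nullable (barcode, tax_rate, priority, name — PK none and explicit NOT NULL columns excluded).
orders: 8 nullable (status, name, quantity, rating, tax_rate, city, price, email — PK (order_id) and explicit NOT NULL columns excluded).
order_items: 7 nullable (sku, notes, order_item_id, rating, stock, code, carrier — PK none and explicit NOT NULL columns excluded).
reviews: 4 nullable (rating, tax_rate, phone, name — PK (weight, review_id, priority) and explicit NOT NULL columns excluded).
Total: 4 + 8 + 7 + 4 = 23.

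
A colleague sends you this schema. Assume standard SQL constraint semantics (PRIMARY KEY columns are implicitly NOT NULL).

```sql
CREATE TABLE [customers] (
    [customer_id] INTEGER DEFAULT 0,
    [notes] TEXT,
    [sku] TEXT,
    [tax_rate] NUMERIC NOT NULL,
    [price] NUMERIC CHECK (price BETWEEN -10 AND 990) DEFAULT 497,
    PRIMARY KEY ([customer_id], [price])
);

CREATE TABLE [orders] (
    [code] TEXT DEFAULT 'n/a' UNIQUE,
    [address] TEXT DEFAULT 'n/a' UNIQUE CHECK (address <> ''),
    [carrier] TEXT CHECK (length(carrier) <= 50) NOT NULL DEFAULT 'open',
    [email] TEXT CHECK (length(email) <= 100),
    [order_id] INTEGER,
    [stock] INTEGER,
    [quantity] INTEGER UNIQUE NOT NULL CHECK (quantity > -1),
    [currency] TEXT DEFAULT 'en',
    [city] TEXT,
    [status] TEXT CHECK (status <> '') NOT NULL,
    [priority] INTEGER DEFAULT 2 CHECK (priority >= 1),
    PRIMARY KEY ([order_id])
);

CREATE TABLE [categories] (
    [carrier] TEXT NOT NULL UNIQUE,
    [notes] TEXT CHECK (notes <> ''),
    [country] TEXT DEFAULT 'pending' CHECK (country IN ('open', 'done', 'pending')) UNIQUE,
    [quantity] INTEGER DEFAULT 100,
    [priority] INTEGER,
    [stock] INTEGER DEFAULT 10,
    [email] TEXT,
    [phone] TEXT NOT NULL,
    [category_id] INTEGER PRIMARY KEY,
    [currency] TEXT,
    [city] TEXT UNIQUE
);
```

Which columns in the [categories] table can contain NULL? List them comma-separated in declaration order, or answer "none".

- carrier: declared NOT NULL → not nullable.
- notes: CHECK does not forbid NULL (a CHECK constraint passes when its expression is NULL) → nullable.
- country: CHECK does not forbid NULL (a CHECK constraint passes when its expression is NULL) → nullable.
- quantity: DEFAULT only fills an omitted column; an explicit NULL is still allowed → nullable.
- priority: no NOT NULL constraint applies → nullable.
- stock: DEFAULT only fills an omitted column; an explicit NULL is still allowed → nullable.
- email: no NOT NULL constraint applies → nullable.
- phone: declared NOT NULL → not nullable.
- category_id: part of the PRIMARY KEY, which implies NOT NULL → not nullable.
- currency: no NOT NULL constraint applies → nullable.
- city: UNIQUE does not imply NOT NULL → nullable.

notes, country, quantity, priority, stock, email, currency, city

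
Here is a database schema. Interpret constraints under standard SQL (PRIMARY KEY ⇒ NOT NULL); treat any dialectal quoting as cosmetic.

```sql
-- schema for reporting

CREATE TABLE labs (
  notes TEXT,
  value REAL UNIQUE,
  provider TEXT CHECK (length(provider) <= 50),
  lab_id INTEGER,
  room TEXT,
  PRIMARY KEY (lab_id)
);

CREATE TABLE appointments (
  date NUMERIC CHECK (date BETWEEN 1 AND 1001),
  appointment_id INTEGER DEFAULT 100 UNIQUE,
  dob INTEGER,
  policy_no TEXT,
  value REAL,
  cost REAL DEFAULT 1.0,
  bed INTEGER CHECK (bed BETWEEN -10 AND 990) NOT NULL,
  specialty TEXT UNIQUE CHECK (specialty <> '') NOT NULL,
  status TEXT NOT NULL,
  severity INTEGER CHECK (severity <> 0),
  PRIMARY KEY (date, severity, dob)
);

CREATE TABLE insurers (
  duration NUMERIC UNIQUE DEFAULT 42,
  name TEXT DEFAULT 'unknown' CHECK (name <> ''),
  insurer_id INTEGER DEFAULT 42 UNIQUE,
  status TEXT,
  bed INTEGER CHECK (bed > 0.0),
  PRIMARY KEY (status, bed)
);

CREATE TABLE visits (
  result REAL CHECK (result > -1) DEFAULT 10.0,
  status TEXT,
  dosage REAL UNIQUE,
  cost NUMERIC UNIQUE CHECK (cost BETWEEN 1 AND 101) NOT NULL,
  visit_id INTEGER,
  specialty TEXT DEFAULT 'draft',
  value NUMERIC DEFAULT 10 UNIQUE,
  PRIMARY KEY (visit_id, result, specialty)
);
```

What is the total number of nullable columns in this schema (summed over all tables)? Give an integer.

labs: 4 nullable (notes, value, provider, room — PK (lab_id) and explicit NOT NULL columns excluded).
appointments: 4 nullable (appointment_id, policy_no, value, cost — PK (date, severity, dob) and explicit NOT NULL columns excluded).
insurers: 3 nullable (duration, name, insurer_id — PK (status, bed) and explicit NOT NULL columns excluded).
visits: 3 nullable (status, dosage, value — PK (visit_id, result, specialty) and explicit NOT NULL columns excluded).
Total: 4 + 4 + 3 + 3 = 14.

14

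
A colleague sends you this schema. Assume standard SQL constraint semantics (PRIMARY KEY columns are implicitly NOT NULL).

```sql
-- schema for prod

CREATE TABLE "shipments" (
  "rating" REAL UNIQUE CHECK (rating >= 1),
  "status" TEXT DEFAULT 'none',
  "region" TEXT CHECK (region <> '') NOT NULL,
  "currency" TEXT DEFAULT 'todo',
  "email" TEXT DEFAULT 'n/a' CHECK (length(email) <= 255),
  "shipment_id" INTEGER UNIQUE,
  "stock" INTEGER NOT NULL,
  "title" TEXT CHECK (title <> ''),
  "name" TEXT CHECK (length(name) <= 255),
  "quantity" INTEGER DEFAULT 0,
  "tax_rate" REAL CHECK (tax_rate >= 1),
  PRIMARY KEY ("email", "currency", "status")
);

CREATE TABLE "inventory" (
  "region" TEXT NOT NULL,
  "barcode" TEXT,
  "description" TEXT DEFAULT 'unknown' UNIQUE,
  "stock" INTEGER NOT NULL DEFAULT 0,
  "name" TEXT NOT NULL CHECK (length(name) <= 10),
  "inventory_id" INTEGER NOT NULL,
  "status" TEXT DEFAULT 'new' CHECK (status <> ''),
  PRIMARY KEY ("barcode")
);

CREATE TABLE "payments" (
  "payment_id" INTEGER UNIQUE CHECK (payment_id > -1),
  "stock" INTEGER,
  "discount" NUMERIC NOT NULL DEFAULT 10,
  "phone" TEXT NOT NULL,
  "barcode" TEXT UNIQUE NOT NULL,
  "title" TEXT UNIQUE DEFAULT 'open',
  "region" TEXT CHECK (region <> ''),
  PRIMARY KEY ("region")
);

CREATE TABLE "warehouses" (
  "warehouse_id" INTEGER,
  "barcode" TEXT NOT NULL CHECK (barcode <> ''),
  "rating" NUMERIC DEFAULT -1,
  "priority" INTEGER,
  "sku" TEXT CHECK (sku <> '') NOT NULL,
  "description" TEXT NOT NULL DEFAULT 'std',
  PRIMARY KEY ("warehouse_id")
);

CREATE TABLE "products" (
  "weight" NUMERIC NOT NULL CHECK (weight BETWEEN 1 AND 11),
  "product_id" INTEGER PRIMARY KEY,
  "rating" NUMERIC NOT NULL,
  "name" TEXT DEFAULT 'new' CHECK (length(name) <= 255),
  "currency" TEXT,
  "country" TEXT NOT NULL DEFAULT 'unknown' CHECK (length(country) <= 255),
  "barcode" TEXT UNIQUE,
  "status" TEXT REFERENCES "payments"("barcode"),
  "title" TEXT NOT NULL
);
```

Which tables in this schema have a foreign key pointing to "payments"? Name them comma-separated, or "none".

products

- products.status references payments(barcode).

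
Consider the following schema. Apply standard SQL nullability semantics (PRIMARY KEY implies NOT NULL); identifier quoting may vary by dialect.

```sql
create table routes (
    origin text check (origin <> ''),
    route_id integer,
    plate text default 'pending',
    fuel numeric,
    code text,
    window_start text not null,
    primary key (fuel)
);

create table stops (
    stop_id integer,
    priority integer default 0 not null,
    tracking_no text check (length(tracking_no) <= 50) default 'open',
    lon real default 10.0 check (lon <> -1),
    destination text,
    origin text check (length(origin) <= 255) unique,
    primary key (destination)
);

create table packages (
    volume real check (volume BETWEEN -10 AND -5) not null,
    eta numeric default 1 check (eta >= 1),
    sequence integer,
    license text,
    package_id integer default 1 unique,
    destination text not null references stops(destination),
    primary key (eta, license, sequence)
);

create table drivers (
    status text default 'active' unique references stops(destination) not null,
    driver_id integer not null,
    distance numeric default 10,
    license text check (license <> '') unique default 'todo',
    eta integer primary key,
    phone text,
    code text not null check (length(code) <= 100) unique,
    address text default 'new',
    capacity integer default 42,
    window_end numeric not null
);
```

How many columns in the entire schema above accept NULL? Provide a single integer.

routes: 4 nullable (origin, route_id, plate, code — PK (fuel) and explicit NOT NULL columns excluded).
stops: 4 nullable (stop_id, tracking_no, lon, origin — PK (destination) and explicit NOT NULL columns excluded).
packages: 1 nullable (package_id — PK (eta, license, sequence) and explicit NOT NULL columns excluded).
drivers: 5 nullable (distance, license, phone, address, capacity — PK (eta) and explicit NOT NULL columns excluded).
Total: 4 + 4 + 1 + 5 = 14.

14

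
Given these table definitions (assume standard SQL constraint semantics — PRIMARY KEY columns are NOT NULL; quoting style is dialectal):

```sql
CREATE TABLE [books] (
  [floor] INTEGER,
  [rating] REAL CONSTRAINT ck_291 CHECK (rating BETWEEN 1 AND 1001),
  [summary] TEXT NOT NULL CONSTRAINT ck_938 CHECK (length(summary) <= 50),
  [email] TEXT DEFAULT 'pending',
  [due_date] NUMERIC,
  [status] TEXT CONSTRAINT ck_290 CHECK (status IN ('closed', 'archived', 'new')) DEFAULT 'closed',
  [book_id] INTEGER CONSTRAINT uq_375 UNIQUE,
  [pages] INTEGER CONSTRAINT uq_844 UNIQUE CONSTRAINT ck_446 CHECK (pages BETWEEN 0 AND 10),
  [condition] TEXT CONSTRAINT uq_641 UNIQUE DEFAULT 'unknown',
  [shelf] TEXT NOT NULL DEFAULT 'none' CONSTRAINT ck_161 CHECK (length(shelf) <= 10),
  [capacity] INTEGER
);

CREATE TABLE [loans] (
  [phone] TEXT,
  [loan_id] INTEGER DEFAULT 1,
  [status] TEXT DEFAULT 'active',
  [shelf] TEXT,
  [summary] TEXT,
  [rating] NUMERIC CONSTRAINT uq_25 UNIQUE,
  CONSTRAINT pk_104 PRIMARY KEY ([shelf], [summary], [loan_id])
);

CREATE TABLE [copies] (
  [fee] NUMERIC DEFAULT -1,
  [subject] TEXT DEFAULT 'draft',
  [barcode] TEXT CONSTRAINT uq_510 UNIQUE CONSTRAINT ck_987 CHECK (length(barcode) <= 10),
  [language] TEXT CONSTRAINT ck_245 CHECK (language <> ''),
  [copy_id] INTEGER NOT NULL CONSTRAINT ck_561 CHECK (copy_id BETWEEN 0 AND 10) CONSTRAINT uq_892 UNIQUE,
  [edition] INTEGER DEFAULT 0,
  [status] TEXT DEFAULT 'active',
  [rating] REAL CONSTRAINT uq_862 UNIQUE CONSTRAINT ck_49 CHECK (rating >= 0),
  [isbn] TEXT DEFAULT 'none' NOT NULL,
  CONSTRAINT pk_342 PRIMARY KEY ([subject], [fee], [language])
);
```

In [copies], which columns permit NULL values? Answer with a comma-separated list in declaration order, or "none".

barcode, edition, status, rating

- fee: part of the PRIMARY KEY, which implies NOT NULL → not nullable.
- subject: part of the PRIMARY KEY, which implies NOT NULL → not nullable.
- barcode: CHECK does not forbid NULL (a CHECK constraint passes when its expression is NULL) → nullable.
- language: part of the PRIMARY KEY, which implies NOT NULL → not nullable.
- copy_id: declared NOT NULL → not nullable.
- edition: DEFAULT only fills an omitted column; an explicit NULL is still allowed → nullable.
- status: DEFAULT only fills an omitted column; an explicit NULL is still allowed → nullable.
- rating: CHECK does not forbid NULL (a CHECK constraint passes when its expression is NULL) → nullable.
- isbn: declared NOT NULL → not nullable.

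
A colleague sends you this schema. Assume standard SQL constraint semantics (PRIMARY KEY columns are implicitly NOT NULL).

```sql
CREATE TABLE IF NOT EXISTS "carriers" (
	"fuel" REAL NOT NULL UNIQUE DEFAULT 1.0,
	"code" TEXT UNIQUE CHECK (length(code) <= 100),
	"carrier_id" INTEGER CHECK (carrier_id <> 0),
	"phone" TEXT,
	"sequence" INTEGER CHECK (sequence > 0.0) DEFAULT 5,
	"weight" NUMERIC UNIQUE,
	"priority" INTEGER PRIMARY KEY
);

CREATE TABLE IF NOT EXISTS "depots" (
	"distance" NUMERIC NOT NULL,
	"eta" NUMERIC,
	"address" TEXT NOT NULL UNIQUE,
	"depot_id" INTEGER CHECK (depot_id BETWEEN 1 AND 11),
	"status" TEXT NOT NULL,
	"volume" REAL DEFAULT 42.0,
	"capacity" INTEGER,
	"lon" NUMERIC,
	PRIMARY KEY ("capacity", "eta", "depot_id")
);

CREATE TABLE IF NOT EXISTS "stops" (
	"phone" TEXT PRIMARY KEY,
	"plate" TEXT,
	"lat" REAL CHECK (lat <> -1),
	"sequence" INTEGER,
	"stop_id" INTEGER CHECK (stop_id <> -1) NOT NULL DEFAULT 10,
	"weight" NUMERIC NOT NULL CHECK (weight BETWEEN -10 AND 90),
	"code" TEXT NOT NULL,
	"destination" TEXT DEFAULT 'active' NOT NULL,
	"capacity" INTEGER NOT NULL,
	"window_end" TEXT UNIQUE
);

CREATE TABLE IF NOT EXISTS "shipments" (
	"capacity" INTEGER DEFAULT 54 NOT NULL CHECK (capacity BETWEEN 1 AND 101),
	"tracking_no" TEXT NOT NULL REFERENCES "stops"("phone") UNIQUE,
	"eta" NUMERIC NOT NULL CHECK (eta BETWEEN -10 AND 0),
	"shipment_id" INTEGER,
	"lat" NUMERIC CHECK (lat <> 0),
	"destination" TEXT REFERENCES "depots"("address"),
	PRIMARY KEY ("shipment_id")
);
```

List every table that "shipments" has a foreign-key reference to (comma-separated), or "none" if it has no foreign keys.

stops, depots

- tracking_no REFERENCES stops(phone).
- destination REFERENCES depots(address).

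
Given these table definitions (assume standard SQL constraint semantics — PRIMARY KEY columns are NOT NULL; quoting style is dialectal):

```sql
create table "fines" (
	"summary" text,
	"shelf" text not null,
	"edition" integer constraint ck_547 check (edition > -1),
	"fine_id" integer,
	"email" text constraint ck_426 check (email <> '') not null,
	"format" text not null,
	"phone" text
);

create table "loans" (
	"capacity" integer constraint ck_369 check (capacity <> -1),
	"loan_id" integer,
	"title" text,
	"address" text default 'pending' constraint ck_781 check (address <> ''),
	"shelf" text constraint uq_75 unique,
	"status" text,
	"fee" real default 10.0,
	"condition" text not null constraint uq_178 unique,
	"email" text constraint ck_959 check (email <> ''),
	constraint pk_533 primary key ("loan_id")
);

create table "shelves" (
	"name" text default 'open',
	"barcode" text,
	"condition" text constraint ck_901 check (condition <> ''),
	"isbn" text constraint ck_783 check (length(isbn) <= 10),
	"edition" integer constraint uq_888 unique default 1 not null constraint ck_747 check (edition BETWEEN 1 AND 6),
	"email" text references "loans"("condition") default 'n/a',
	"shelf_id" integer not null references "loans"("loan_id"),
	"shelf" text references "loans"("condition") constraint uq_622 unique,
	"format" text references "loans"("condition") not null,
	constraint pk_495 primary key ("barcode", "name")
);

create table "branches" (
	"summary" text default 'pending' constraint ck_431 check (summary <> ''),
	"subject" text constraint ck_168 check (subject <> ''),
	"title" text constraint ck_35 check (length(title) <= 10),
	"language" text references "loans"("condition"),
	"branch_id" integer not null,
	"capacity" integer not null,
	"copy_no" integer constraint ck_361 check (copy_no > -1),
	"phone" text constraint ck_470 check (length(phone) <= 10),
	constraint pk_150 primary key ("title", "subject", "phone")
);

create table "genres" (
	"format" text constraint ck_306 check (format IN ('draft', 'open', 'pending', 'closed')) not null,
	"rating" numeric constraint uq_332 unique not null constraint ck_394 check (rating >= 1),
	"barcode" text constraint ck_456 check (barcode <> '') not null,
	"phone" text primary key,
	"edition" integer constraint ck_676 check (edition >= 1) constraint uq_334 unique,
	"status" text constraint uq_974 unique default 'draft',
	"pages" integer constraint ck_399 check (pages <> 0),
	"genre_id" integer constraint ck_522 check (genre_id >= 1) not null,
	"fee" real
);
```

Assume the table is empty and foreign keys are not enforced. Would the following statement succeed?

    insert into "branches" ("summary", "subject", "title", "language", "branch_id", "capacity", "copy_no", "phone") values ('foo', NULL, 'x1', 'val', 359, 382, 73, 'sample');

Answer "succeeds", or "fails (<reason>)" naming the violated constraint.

subject is explicitly set to NULL, but subject is part of the PRIMARY KEY (implied NOT NULL).

fails (NOT NULL on subject)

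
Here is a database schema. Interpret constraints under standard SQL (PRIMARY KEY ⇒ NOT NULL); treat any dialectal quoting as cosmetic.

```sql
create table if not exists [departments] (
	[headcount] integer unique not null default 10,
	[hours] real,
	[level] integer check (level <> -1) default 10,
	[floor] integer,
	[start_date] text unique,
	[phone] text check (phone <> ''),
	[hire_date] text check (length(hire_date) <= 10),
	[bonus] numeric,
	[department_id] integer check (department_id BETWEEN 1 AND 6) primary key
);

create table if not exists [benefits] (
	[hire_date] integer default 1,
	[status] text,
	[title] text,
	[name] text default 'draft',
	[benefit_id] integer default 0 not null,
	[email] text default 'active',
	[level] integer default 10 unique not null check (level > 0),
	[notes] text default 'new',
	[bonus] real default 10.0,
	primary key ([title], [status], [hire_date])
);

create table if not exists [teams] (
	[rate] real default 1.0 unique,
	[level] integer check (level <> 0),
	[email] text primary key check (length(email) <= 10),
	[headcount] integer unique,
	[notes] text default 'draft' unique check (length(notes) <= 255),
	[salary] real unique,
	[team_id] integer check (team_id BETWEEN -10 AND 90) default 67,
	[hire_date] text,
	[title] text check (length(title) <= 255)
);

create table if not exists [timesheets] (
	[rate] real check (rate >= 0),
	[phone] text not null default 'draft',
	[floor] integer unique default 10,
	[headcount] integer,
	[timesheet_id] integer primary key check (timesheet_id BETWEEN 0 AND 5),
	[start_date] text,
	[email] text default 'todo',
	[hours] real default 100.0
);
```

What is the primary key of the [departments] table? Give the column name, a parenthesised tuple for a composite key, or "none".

department_id is declared PRIMARY KEY inline on the column.

department_id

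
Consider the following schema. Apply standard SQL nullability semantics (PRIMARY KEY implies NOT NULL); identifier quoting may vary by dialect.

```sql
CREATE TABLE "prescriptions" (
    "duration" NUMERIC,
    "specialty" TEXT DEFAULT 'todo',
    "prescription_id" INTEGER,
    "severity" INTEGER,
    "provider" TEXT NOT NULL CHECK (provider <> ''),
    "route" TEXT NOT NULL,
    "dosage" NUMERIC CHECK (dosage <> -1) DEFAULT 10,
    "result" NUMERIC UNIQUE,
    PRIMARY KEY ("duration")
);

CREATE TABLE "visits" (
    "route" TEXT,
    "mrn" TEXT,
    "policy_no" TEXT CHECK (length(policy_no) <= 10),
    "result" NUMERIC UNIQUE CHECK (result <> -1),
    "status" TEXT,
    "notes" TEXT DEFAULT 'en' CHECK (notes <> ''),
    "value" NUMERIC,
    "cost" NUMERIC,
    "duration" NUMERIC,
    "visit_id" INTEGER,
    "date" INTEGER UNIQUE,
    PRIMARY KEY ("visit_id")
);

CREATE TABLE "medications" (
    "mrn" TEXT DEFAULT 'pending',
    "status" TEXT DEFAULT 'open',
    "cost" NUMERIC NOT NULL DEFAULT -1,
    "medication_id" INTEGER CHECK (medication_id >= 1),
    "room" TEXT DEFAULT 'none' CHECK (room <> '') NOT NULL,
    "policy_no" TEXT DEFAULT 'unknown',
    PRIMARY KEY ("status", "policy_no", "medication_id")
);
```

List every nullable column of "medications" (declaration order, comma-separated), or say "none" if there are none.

mrn

- mrn: DEFAULT only fills an omitted column; an explicit NULL is still allowed → nullable.
- status: part of the PRIMARY KEY, which implies NOT NULL → not nullable.
- cost: declared NOT NULL → not nullable.
- medication_id: part of the PRIMARY KEY, which implies NOT NULL → not nullable.
- room: declared NOT NULL → not nullable.
- policy_no: part of the PRIMARY KEY, which implies NOT NULL → not nullable.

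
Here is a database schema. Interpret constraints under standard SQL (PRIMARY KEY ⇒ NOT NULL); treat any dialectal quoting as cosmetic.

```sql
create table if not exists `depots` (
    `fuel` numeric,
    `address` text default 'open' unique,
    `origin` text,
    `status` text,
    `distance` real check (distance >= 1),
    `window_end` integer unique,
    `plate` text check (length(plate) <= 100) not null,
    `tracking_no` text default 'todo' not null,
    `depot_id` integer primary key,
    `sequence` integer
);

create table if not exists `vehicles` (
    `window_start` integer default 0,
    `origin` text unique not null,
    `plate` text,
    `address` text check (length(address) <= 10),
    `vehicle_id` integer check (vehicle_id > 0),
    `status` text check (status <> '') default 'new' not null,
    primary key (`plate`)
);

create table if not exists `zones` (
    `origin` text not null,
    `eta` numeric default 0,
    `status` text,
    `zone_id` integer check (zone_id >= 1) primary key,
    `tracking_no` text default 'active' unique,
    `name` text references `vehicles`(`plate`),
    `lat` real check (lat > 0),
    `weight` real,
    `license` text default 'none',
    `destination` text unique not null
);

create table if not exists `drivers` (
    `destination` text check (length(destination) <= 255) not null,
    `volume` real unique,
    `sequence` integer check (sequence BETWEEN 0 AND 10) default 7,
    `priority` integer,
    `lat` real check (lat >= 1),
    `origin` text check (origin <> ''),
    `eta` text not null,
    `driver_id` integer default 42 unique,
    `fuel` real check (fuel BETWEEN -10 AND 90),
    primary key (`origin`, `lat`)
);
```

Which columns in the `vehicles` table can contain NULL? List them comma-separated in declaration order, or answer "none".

window_start, address, vehicle_id

- window_start: DEFAULT only fills an omitted column; an explicit NULL is still allowed → nullable.
- origin: declared NOT NULL → not nullable.
- plate: part of the PRIMARY KEY, which implies NOT NULL → not nullable.
- address: CHECK does not forbid NULL (a CHECK constraint passes when its expression is NULL) → nullable.
- vehicle_id: CHECK does not forbid NULL (a CHECK constraint passes when its expression is NULL) → nullable.
- status: declared NOT NULL → not nullable.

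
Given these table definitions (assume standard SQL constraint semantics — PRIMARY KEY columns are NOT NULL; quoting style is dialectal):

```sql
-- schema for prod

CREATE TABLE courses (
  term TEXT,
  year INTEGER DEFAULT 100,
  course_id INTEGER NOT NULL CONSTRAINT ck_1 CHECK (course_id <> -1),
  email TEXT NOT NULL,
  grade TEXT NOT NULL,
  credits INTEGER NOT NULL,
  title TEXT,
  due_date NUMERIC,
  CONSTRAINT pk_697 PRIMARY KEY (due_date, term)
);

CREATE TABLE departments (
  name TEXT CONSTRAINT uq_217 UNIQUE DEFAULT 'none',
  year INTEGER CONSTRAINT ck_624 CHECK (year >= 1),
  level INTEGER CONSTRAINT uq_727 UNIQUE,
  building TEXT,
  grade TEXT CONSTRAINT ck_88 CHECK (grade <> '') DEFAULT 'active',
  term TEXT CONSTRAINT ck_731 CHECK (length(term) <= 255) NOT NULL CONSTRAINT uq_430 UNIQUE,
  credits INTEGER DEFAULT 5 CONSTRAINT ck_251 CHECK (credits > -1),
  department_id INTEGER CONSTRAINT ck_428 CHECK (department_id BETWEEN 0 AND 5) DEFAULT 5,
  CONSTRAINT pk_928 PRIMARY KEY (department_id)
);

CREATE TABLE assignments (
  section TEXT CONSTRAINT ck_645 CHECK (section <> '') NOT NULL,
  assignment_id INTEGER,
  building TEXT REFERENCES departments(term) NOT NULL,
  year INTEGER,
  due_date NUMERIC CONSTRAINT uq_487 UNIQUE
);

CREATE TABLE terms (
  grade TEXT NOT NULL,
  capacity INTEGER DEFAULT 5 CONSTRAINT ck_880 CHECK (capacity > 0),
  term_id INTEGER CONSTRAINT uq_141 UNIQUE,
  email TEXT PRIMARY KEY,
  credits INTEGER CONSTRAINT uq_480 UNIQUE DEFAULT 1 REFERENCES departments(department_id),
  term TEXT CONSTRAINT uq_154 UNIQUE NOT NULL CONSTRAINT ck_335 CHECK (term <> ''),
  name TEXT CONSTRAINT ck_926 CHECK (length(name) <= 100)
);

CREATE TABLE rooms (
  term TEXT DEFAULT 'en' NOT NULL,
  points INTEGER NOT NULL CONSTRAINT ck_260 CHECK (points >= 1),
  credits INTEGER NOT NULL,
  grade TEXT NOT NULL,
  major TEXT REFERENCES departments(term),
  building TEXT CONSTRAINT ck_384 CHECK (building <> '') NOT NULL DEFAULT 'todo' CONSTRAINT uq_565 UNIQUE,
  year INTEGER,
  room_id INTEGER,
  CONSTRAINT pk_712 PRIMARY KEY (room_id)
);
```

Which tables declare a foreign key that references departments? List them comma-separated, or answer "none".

assignments, terms, rooms

- assignments.building references departments(term).
- terms.credits references departments(department_id).
- rooms.major references departments(term).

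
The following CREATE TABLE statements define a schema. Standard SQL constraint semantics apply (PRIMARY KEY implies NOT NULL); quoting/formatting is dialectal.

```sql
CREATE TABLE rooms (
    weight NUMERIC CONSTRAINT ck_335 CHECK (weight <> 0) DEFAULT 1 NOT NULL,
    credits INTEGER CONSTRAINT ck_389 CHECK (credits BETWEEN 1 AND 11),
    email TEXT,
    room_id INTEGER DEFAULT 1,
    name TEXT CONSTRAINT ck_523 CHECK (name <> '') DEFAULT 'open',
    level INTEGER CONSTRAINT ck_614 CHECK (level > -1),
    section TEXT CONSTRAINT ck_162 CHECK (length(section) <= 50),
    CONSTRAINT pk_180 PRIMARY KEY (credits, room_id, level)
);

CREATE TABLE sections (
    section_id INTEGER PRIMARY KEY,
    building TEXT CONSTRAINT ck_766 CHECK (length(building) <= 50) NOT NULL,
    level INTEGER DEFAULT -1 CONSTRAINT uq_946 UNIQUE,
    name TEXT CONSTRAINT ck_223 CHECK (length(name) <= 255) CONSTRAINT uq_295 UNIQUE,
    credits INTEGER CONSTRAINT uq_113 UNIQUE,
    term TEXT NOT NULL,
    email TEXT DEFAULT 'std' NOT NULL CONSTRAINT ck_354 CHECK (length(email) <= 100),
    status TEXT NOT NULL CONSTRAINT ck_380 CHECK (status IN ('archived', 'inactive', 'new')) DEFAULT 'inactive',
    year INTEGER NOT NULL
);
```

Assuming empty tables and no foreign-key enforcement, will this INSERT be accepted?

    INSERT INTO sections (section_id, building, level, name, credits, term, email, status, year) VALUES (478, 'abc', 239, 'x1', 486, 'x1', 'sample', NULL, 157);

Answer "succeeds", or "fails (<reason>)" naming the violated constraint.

fails (NOT NULL on status)

status is explicitly set to NULL, but status is declared NOT NULL.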